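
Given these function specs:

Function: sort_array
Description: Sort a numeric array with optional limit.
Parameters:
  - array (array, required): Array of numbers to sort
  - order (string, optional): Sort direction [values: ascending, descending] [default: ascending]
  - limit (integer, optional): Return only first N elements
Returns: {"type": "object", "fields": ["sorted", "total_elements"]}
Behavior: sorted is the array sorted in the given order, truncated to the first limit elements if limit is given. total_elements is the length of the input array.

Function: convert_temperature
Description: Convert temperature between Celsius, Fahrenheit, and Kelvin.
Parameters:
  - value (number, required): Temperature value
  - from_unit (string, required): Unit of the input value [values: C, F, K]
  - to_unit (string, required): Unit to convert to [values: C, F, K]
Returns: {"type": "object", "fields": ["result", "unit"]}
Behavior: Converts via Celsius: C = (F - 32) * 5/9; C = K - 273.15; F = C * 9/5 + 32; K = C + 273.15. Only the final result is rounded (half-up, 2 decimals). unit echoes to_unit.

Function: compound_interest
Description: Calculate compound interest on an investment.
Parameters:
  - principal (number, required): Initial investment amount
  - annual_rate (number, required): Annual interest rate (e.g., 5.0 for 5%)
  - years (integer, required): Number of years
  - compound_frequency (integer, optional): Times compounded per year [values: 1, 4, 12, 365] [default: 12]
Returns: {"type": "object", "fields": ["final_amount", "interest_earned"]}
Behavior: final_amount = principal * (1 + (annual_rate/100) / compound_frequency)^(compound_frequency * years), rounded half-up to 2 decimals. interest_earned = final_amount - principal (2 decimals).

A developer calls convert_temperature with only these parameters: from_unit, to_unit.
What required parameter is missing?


Required parameters: value, from_unit, to_unit
Provided: from_unit, to_unit
Missing: value
value


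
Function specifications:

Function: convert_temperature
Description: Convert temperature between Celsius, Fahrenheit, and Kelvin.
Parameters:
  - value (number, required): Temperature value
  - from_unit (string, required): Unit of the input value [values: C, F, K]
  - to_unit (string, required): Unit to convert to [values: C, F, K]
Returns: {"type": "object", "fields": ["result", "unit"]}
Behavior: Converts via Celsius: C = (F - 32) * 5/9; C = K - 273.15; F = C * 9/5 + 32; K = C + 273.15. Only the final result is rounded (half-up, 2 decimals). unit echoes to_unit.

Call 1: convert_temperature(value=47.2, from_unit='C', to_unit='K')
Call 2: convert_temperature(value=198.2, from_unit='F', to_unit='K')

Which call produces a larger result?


Call 1:
  Input already in C: 47.2
  To K: 47.2 + 273.15 = 320.35
  Round to 2 decimals: 320.35
  -> 320.35 K
Call 2:
  To C: (198.2 - 32) * 5/9 = 92.333333
  To K: 92.333333 + 273.15 = 365.483333
  Round to 2 decimals: 365.48
  -> 365.48 K
Call 2 (365.48 K)


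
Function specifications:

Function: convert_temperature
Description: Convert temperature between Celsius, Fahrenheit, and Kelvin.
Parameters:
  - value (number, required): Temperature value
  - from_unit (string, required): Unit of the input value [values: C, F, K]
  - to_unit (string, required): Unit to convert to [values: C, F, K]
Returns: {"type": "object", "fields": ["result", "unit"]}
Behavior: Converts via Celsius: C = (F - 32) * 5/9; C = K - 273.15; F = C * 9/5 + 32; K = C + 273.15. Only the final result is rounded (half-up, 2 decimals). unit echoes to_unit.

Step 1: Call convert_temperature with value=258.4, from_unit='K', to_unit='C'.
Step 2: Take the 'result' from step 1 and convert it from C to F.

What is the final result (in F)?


Step 1: convert_temperature(value=258.4, from_unit=K, to_unit=C)
  To C: 258.4 - 273.15 = -14.75
  Target is C: -14.75
  Round to 2 decimals: -14.75
  -> result = -14.75 C
Step 2: convert_temperature(value=-14.75, from_unit=C, to_unit=F)
  Input already in C: -14.75
  To F: -14.75 * 9/5 + 32 = 5.45
  Round to 2 decimals: 5.45
  -> result = 5.45 F
5.45 F


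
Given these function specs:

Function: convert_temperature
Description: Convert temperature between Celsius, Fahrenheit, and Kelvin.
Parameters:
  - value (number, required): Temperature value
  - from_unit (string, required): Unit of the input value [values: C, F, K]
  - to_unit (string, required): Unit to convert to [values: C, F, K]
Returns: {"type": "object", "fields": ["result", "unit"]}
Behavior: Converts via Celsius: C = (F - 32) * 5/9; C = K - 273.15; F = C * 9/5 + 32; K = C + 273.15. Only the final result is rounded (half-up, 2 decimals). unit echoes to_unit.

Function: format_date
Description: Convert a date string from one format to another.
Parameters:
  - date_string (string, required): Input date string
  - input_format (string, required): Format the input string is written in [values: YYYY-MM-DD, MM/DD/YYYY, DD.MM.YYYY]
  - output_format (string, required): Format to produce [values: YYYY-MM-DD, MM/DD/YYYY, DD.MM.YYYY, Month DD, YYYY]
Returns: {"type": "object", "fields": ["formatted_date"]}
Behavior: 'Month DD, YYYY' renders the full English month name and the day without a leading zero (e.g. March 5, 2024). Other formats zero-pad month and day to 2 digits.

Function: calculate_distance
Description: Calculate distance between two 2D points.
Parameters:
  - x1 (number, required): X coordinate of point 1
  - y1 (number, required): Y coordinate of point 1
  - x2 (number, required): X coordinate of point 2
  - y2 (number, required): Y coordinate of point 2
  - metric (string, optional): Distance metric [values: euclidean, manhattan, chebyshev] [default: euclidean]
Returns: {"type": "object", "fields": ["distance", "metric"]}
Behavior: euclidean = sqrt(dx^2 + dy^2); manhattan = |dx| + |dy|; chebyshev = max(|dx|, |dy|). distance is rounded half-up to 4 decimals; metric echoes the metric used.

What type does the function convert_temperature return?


The convert_temperature spec declares Returns: {"type": "object", "fields": ["result", "unit"]}
Type:
object


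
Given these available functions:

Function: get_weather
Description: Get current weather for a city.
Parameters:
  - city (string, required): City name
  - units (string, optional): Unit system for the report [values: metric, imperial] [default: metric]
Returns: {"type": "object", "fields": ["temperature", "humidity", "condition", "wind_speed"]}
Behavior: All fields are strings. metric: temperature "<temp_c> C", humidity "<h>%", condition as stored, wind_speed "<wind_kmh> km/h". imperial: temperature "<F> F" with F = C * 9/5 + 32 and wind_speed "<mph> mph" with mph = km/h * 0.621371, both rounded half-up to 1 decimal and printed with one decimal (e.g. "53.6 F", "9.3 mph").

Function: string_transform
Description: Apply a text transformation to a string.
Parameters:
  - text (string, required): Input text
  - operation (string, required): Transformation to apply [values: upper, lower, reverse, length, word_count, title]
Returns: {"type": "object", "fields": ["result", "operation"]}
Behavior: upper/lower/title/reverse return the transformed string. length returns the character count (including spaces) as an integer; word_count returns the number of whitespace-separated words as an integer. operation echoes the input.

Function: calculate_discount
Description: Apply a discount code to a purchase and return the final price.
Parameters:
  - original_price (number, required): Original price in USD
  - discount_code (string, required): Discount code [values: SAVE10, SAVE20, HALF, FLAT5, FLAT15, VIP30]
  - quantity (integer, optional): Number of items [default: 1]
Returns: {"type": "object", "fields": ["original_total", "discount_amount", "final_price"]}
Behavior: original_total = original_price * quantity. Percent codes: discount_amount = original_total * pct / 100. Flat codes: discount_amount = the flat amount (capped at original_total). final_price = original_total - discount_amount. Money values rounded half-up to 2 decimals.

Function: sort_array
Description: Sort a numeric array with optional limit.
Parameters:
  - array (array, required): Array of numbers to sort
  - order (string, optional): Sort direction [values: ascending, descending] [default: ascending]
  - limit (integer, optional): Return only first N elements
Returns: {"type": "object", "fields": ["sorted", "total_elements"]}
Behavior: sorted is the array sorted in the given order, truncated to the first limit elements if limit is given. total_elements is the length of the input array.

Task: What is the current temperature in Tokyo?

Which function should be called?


The task needs a function whose description is: Get current weather for a city.
get_weather


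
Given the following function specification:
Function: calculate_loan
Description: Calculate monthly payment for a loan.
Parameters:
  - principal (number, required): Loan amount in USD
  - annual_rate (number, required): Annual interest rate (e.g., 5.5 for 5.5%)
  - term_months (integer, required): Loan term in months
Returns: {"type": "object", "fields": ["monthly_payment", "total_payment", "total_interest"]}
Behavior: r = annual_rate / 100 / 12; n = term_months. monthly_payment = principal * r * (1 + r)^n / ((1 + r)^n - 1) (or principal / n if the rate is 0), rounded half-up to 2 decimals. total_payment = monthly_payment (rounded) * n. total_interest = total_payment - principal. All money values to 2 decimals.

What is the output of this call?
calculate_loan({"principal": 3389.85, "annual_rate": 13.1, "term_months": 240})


r = 13.1 / 100 / 12 = 0.010916666667 (keep full precision)
(1 + r)^240 = 13.54208712
monthly_payment = 3389.85 * 0.010916666667 * 13.54208712 / (13.54208712 - 1) = 39.956397 -> 39.96
total_payment = 39.96 * 240 = 9590.40
total_interest = 9590.40 - 3389.85 = 6200.55
Output:
{"monthly_payment": 39.96, "total_payment": 9590.4, "total_interest": 6200.55}


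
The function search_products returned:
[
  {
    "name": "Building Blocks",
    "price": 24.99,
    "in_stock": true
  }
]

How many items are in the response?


Items: Building Blocks
1


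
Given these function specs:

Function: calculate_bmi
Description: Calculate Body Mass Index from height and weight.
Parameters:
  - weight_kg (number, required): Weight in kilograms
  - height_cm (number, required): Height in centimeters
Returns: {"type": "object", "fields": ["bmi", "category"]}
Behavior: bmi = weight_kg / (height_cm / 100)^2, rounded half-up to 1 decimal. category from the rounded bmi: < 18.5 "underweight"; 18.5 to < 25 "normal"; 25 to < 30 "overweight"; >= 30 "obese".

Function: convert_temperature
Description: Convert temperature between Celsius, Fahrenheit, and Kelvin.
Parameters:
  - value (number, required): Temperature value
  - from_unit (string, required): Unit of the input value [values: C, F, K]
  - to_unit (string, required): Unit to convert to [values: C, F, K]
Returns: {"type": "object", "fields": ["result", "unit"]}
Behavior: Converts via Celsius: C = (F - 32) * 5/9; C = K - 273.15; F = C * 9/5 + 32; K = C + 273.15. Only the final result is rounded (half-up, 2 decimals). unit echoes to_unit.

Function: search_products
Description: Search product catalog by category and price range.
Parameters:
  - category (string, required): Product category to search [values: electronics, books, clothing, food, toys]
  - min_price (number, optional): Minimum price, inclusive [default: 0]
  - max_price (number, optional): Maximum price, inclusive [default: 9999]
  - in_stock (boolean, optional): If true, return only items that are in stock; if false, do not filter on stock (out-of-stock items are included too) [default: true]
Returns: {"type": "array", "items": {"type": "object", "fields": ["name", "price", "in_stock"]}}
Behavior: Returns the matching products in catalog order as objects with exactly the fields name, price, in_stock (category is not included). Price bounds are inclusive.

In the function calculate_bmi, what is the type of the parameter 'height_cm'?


The calculate_bmi spec declares:
  - height_cm (number, required): Height in centimeters
Type:
number


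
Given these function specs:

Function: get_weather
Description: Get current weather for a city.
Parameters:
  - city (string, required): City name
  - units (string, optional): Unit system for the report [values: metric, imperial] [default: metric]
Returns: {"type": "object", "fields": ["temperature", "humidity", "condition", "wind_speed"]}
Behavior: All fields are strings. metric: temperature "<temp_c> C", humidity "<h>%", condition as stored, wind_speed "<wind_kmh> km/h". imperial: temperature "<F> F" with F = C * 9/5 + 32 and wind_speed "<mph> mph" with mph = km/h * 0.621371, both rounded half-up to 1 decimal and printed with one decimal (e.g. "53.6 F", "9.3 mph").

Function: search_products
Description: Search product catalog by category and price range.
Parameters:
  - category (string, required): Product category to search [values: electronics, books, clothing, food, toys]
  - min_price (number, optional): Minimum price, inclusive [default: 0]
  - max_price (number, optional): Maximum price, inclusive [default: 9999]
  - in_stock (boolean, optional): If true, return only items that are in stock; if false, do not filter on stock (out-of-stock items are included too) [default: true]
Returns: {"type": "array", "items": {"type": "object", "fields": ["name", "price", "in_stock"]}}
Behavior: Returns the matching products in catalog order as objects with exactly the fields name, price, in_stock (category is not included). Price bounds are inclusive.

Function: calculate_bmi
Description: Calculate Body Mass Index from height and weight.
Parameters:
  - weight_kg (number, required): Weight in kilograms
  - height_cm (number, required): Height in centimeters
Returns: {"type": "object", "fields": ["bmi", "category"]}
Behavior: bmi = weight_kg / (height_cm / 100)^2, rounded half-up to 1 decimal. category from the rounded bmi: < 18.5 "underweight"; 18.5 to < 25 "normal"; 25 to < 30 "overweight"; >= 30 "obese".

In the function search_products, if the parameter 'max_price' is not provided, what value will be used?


The search_products spec declares:
  - max_price (number, optional): Maximum price, inclusive [default: 9999]
Default:
9999


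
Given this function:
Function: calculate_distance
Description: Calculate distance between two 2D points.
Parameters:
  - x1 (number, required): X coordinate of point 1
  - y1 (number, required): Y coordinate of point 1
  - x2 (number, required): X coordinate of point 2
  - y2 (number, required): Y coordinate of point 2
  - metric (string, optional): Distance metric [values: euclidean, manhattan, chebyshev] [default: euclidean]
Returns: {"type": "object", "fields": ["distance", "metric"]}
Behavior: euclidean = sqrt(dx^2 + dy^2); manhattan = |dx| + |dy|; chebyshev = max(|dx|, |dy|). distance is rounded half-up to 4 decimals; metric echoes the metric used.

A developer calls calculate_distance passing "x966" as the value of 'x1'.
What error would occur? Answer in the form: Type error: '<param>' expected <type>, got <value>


Spec: 'x1' is declared as number; "x966" is a string.
Type error: 'x1' expected number, got "x966"


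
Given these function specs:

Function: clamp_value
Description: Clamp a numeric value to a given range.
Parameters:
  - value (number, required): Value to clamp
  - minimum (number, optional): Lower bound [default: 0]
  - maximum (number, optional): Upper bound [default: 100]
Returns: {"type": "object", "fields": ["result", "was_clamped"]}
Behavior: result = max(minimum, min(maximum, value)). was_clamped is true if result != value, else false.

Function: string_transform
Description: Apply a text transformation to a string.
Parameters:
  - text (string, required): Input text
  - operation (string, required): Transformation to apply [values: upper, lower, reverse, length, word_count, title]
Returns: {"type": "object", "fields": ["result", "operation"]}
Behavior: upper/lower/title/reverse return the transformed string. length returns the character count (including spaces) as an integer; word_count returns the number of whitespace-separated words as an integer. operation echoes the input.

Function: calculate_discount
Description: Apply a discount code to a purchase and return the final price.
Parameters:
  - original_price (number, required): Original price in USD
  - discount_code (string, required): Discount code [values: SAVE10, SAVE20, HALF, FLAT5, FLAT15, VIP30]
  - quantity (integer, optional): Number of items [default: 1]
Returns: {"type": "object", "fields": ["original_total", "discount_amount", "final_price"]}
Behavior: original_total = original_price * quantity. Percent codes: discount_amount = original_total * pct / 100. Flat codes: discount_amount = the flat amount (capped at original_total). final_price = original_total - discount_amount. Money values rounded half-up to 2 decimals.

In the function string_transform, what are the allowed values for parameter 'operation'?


The string_transform spec declares:
  - operation (string, required): Transformation to apply [values: upper, lower, reverse, length, word_count, title]
Allowed values:
upper, lower, reverse, length, word_count, title


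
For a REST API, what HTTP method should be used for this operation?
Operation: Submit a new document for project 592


GET = read, POST = create, PUT = update/replace, DELETE = remove
This operation is a create.
POST


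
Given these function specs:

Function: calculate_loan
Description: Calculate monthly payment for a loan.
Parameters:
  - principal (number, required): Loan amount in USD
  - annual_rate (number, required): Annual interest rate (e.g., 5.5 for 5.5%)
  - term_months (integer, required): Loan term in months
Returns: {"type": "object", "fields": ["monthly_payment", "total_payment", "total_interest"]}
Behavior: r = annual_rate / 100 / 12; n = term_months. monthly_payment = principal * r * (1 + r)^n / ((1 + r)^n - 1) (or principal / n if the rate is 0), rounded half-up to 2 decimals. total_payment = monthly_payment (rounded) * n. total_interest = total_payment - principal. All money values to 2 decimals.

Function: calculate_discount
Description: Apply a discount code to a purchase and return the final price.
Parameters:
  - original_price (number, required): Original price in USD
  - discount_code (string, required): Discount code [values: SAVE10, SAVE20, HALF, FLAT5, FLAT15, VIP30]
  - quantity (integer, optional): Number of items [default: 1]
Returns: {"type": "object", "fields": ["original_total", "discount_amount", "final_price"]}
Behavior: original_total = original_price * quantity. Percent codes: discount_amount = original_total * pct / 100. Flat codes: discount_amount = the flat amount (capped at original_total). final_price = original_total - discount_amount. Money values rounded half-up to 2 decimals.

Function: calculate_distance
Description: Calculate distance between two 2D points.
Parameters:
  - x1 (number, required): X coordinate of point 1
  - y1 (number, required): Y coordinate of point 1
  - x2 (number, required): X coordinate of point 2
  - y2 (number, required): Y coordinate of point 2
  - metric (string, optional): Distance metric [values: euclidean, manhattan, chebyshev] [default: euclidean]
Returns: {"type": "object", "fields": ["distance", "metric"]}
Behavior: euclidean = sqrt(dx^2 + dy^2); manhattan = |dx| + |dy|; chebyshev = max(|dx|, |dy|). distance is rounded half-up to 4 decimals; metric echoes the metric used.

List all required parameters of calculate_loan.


Parameters of calculate_loan and their required/optional flag:
  principal: required
  annual_rate: required
  term_months: required
annual_rate, principal, term_months


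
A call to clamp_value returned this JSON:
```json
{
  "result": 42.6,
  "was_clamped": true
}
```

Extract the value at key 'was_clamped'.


true


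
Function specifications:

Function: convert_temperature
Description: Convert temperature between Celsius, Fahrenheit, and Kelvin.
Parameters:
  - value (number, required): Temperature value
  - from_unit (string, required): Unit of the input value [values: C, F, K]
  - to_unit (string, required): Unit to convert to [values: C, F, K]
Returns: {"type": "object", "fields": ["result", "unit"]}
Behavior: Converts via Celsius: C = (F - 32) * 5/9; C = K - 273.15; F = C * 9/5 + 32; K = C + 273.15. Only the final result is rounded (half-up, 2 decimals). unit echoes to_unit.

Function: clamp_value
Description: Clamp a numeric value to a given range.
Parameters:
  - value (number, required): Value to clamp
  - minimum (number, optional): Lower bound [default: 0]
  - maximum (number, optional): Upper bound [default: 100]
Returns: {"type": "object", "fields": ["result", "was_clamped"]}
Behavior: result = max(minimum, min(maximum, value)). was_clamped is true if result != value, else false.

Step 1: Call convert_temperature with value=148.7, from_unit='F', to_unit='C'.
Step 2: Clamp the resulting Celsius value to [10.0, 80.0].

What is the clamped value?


Step 1: convert_temperature(value=148.7, from_unit=F, to_unit=C)
  To C: (148.7 - 32) * 5/9 = 64.833333
  Target is C: 64.833333
  Round to 2 decimals: 64.83
  -> result = 64.83 C
Step 2: clamp_value(value=64.83, minimum=10.0, maximum=80.0)
  result = max(10.0, min(80.0, 64.83)) = max(10.0, 64.83) = 64.83
  was_clamped = (64.83 != 64.83) = false
  -> result = 64.83
64.83


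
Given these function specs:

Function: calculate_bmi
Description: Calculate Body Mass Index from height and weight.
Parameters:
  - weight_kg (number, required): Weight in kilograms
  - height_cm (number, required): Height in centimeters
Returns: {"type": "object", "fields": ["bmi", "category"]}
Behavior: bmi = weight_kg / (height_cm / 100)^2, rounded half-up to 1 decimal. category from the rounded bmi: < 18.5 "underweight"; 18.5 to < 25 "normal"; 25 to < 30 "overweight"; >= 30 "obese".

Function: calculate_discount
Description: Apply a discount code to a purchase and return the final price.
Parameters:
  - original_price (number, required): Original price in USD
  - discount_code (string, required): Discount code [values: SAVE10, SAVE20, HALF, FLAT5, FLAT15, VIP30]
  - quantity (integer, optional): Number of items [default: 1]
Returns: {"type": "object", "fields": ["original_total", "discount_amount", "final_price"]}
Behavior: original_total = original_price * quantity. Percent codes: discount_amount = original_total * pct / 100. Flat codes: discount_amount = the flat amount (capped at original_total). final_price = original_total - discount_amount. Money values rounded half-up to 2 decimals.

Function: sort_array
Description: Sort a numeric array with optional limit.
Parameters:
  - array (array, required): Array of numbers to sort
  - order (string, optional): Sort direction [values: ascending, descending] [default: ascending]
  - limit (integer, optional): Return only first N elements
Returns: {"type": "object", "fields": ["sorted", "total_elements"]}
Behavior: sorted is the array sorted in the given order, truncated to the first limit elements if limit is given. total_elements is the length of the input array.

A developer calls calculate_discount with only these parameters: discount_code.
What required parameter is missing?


Required parameters: original_price, discount_code
Provided: discount_code
Missing: original_price
original_price


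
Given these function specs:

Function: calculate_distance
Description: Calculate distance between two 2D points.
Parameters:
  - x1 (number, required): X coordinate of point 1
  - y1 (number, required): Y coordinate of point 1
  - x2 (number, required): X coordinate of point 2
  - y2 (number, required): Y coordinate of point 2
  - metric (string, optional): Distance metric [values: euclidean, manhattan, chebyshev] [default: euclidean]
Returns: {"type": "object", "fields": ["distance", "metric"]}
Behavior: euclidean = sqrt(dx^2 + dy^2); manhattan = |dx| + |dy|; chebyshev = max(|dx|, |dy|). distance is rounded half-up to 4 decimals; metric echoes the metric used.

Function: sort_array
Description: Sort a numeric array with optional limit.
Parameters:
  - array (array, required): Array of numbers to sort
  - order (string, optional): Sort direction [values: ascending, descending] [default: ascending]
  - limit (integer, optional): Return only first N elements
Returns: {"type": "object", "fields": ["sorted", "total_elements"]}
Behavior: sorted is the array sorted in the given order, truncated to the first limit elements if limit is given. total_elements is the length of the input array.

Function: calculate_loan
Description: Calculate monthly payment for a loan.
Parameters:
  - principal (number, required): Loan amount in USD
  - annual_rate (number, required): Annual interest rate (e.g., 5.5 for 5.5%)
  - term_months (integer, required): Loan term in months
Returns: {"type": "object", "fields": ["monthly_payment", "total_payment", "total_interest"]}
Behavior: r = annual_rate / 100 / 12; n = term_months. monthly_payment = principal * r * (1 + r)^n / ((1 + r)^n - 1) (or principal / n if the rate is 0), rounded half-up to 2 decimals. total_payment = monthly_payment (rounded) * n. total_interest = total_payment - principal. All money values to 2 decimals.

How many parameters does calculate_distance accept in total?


Parameters of calculate_distance: x1 (required), y1 (required), x2 (required), y2 (required), metric (optional)
Total:
5


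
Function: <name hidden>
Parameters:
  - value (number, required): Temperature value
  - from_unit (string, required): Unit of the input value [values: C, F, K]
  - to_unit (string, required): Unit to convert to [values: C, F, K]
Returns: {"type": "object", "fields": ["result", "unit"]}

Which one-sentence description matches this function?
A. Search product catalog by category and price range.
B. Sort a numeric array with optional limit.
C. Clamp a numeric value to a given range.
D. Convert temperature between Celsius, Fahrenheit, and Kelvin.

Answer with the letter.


Parameters value, from_unit, to_unit and return ["result", "unit"] fit: Convert temperature between Celsius, Fahrenheit, and Kelvin.
D


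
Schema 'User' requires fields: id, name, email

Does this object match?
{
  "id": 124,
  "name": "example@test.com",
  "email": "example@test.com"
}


Checking required fields... All present.
Valid - all required fields present


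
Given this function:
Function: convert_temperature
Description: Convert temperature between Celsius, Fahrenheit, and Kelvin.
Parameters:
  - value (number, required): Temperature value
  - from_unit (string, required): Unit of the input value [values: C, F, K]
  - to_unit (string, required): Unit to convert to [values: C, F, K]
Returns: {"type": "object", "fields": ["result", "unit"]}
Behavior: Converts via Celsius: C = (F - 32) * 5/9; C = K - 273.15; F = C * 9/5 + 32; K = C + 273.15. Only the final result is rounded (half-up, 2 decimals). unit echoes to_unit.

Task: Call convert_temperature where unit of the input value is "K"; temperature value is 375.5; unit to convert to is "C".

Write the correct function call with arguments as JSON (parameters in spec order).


Mapping each described value to its parameter name:
  'Unit of the input value' -> from_unit = "K"
  'Temperature value' -> value = 375.5
  'Unit to convert to' -> to_unit = "C"
convert_temperature({"value": 375.5, "from_unit": "K", "to_unit": "C"})


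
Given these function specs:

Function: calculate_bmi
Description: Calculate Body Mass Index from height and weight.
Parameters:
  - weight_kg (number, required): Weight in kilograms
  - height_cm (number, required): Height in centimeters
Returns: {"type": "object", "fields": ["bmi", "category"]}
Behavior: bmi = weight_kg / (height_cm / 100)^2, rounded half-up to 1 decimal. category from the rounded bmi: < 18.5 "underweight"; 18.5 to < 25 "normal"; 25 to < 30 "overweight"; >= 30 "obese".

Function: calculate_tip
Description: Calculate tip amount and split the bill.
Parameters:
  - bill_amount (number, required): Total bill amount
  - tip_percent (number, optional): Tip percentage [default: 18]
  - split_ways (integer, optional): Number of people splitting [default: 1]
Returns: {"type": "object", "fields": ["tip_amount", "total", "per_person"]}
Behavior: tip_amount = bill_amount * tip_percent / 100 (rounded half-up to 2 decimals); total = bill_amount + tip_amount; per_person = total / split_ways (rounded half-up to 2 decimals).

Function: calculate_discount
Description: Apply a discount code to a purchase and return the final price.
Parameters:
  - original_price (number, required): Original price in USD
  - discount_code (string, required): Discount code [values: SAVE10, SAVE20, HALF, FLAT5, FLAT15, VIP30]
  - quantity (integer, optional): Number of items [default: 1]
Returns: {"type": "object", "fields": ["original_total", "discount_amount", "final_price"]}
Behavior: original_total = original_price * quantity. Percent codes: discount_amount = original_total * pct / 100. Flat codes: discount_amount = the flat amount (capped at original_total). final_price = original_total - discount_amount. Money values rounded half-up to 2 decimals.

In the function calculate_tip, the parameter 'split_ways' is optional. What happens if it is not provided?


The calculate_tip spec declares:
  - split_ways (integer, optional): Number of people splitting [default: 1]
It defaults to 1


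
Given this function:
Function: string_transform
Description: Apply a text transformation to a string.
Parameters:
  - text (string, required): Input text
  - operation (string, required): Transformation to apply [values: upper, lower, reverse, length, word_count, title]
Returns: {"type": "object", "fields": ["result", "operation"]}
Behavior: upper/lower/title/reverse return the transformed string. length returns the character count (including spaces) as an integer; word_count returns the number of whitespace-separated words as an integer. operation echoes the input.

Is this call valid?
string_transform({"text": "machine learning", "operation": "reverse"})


Checking all required parameters present and types match... All valid.
Valid


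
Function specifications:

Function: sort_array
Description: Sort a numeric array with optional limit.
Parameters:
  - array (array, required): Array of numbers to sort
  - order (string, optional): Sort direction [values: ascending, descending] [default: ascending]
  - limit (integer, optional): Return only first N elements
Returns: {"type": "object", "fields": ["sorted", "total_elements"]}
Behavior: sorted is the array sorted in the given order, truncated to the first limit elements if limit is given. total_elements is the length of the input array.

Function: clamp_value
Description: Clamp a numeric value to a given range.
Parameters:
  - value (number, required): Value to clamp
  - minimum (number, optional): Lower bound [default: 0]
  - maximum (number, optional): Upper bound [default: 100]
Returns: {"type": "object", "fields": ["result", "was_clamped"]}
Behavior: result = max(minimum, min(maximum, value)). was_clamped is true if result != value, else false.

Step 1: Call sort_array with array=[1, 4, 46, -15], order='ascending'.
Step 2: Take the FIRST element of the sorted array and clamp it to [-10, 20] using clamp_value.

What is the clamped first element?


Step 1: sort_array(order=ascending)
  sorted: [-15, 1, 4, 46]
  -> first element = -15
Step 2: clamp_value(value=-15, minimum=-10, maximum=20)
  result = max(-10, min(20, -15)) = max(-10, -15) = -10
  was_clamped = (-10 != -15) = true
  -> result = -10
-10


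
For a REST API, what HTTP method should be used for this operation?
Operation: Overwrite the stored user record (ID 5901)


GET = read, POST = create, PUT = update/replace, DELETE = remove
This operation is an update/replace.
PUT


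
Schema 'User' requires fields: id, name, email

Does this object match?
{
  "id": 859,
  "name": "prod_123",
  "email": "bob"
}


Checking required fields... All present.
Valid - all required fields present


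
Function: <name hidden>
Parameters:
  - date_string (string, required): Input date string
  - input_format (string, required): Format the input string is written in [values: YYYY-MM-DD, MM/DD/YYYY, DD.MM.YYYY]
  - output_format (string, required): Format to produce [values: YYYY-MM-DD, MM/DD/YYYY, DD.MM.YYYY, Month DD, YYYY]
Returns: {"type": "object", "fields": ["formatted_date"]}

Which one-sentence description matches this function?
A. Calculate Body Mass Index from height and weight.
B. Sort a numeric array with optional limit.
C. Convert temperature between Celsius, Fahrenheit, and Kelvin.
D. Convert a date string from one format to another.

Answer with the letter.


Parameters date_string, input_format, output_format and return ["formatted_date"] fit: Convert a date string from one format to another.
D


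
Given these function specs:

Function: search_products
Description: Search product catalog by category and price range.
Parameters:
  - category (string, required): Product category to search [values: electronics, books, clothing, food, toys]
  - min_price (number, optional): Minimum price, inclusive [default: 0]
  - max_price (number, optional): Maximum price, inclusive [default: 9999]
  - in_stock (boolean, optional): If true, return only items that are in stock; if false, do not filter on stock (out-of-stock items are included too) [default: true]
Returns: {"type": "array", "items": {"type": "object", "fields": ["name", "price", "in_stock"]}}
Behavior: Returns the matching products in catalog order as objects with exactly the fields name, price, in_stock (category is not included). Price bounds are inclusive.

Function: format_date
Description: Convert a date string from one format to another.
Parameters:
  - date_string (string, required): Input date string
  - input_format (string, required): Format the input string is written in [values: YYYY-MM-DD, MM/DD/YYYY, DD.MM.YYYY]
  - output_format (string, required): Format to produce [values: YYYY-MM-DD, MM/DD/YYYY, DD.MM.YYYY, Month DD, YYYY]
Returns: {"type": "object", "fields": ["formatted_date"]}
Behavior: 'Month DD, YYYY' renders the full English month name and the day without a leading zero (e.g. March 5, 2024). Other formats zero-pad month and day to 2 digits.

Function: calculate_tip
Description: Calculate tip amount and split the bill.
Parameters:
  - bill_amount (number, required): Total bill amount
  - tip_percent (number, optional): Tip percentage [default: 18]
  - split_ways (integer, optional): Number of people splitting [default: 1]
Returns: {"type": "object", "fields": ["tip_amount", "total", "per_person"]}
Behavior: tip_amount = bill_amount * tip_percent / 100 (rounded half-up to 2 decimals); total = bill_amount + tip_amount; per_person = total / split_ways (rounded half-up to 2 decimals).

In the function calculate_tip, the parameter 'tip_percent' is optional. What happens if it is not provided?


The calculate_tip spec declares:
  - tip_percent (number, optional): Tip percentage [default: 18]
It defaults to 18


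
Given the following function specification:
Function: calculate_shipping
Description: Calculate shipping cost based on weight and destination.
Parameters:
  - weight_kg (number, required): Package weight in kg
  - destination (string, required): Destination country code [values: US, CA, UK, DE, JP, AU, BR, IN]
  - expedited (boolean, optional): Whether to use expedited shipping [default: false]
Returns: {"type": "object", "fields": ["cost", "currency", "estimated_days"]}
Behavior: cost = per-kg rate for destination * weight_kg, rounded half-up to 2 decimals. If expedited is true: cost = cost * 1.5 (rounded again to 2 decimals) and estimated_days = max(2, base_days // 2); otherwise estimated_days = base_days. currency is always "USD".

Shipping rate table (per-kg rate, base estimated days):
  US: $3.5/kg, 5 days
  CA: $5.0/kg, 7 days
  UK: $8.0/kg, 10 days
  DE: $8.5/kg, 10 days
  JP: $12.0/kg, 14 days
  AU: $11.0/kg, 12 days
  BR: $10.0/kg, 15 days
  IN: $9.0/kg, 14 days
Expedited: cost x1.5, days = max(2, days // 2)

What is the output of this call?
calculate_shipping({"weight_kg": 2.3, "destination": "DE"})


Defaults applied: expedited=false
Rate for DE: $8.5/kg, base 10 days
cost = 8.5 * 2.3 = 19.55 -> 19.55
expedited not set/false: estimated_days = 10
Output:
{"cost": 19.55, "currency": "USD", "estimated_days": 10}


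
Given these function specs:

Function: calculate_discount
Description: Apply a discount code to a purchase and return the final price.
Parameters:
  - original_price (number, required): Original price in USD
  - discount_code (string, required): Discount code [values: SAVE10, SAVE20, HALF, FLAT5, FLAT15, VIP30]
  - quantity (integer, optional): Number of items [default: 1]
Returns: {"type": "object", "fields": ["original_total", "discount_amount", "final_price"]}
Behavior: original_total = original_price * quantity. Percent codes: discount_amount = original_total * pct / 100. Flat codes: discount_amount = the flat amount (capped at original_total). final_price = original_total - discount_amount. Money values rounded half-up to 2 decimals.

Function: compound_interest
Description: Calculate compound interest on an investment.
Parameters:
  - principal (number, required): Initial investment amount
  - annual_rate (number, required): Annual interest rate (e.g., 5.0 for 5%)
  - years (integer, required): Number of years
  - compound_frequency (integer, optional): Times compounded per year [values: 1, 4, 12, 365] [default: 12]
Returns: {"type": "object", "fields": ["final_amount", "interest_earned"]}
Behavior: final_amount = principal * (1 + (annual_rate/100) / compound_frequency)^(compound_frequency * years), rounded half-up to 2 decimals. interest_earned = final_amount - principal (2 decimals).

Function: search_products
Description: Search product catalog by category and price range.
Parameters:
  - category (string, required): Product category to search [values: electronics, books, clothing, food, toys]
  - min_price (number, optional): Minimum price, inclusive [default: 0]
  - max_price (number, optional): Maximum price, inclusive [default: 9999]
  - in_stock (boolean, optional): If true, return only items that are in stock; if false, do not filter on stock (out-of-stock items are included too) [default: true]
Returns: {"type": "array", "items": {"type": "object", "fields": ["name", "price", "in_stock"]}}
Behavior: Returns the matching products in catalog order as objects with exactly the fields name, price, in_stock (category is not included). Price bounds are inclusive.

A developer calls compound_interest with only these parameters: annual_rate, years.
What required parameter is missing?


Required parameters: principal, annual_rate, years
Provided: annual_rate, years
Missing: principal
principal


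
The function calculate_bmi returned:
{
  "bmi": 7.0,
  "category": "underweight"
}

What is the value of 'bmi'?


7.0


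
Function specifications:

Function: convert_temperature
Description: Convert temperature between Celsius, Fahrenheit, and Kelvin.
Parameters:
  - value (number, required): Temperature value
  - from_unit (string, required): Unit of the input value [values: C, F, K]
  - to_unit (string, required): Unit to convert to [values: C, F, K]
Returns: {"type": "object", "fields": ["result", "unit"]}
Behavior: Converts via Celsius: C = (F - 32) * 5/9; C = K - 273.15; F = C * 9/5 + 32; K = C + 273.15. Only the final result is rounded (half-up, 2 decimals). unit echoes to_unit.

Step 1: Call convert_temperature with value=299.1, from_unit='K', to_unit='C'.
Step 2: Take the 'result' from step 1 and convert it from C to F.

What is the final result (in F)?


Step 1: convert_temperature(value=299.1, from_unit=K, to_unit=C)
  To C: 299.1 - 273.15 = 25.95
  Target is C: 25.95
  Round to 2 decimals: 25.95
  -> result = 25.95 C
Step 2: convert_temperature(value=25.95, from_unit=C, to_unit=F)
  Input already in C: 25.95
  To F: 25.95 * 9/5 + 32 = 78.71
  Round to 2 decimals: 78.71
  -> result = 78.71 F
78.71 F


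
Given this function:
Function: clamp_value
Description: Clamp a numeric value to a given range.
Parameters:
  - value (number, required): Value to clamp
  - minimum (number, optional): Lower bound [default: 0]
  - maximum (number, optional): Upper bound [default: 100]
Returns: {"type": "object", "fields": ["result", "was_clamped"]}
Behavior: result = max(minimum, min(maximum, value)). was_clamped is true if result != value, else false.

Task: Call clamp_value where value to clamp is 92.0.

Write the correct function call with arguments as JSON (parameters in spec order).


Mapping each described value to its parameter name:
  'Value to clamp' -> value = 92.0
clamp_value({"value": 92.0})
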